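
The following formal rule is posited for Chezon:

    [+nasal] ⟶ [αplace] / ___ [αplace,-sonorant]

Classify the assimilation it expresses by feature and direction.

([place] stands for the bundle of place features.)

The rule copies the place features (abbreviated [place]) from the environment onto the target, so the assimilating feature is place.
The conditioning segment sits to the right of the focus bar, meaning the trigger follows the segment that changes — regressive assimilation.

regressive place assimilation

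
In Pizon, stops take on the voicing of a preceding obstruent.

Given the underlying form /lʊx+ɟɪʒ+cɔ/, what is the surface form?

/ɟ/ is a voiced palatal stop. The preceding trigger /x/ is voiceless, so /ɟ/ must become voiceless as well.
Changing only its voicing to voiceless gives [c] — the voiceless palatal stop.
The same rule applies at the second boundary: /c/ → [ɟ] next to /ʒ/.

[lʊxcɪʒɟɔ]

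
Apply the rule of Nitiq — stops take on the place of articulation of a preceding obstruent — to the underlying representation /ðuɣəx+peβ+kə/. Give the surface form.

/p/ is a voiceless bilabial stop. The preceding trigger /x/ is velar, so /p/ must become velar as well.
The voiceless velar stop is [k], so /p/ → [k].
The same rule applies at the second boundary: /k/ → [p] next to /β/.

[ðuɣəxkeβpə]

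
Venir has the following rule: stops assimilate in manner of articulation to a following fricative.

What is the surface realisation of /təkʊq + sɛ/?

[təkʊχsɛ]

The rule targets /q/ (voiceless uvular stop), which sits before the trigger /s/ (fricative).
A voiceless uvular fricative is [χ], so the surface segment is [χ].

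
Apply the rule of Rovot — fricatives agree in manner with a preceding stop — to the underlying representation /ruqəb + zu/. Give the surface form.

[ruqəbdu]

The rule targets /z/ (voiced alveolar fricative), which sits after the trigger /b/ (stop).
The voiced alveolar stop is [d], so /z/ → [d].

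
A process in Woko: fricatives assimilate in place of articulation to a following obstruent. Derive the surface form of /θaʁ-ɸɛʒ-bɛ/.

[θaβɸɛβbɛ]

/ʁ/ is a voiced uvular fricative. The following trigger /ɸ/ is bilabial, so /ʁ/ must become bilabial as well.
Changing only its place to bilabial gives [β] — the voiced bilabial fricative.
The same rule applies at the second boundary: /ʒ/ → [β] next to /b/.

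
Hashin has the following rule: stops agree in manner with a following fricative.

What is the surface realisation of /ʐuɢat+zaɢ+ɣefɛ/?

/t/ is a voiceless alveolar stop. The following trigger /z/ is a fricative, so /t/ must become a fricative as well.
The voiceless alveolar fricative is [s], so /t/ → [s].
The same rule applies at the second boundary: /ɢ/ → [ʁ] next to /ɣ/.

[ʐuɢaszaʁɣefɛ]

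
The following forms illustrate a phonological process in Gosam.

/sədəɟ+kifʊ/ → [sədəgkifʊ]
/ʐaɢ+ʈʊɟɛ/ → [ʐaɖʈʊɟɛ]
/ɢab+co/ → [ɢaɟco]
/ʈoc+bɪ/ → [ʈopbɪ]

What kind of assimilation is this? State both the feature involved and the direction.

regressive place assimilation

The segment that alternates is /ɟ/, which surfaces as [g] when adjacent to /k/.
/ɟ/ is palatal while /k/ is velar; the output [g] is velar, matching the trigger — so the feature that spreads is place.
Manner and voice are unchanged, so the assimilation is partial, not total.
The other alternating forms pattern the same way: /ɢ/ → [ɖ] before /ʈ/ (uvular → retroflex, matching retroflex); /b/ → [ɟ] before /c/ (bilabial → palatal, matching palatal); /c/ → [p] before /b/ (palatal → bilabial, matching bilabial) — only place changes, and always toward the following segment.
The trigger is the following segment, so the direction is regressive (anticipatory).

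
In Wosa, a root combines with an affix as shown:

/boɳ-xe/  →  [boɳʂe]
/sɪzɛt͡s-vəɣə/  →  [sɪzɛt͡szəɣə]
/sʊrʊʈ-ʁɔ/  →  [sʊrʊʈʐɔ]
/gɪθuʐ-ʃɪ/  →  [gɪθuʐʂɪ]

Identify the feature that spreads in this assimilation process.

Comparing underlying and surface forms, /x/ → [ʂ] is the alternation; the neighbouring /ɳ/ is constant.
/x/ is velar while /ɳ/ is retroflex; the output [ʂ] is retroflex, matching the trigger — so the feature that spreads is place.
The same holds elsewhere in the data: /v/ → [z] after /t͡s/ (labiodental → alveolar, matching alveolar); /ʁ/ → [ʐ] after /ʈ/ (uvular → retroflex, matching retroflex); /ʃ/ → [ʂ] after /ʐ/ (postalveolar → retroflex, matching retroflex) — only place changes, and always toward the preceding segment.

place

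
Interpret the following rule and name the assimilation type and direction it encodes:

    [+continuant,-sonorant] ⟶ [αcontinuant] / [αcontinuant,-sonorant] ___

The rule copies [continuant] (continuancy) from the environment onto the target fricatives; since [±continuant] encodes the stop/fricative manner contrast, the assimilating dimension is manner.
Since the environment is written before the underscore, the trigger precedes the target; the direction is progressive.

progressive manner assimilation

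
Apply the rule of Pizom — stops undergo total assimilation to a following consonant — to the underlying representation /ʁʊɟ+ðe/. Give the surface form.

/ɟ/ is the segment targeted by the rule; it sits immediately before /ð/, so it assimilates completely and surfaces as [ð].

[ʁʊððe]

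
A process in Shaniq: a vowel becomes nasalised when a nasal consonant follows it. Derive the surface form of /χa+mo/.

[χãmo]

The vowel /a/ is adjacent to the following nasal /m/, so it acquires [+nasal] and surfaces as [ã].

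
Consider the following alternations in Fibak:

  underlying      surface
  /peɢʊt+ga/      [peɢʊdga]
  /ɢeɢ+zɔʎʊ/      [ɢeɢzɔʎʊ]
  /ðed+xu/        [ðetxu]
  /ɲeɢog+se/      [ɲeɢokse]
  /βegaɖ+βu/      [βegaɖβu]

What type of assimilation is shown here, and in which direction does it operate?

The segment that alternates is /t/, which surfaces as [d] when adjacent to /g/.
/t/ is voiceless while /g/ is voiced; the output [d] is voiced, matching the trigger — so the feature that spreads is voicing.
Place and manner are unchanged, so the assimilation is partial, not total.
Checking the remaining alternations: /d/ → [t] before /x/ (voiced → voiceless, matching voiceless); /g/ → [k] before /s/ (voiced → voiceless, matching voiceless) — only voicing changes, and always toward the following segment.
No alternation appears in [ɢeɢzɔʎʊ], [βegaɖβu]: there the adjacent consonants already agree in voicing (/ɢ/ and /z/ are both voiced; /ɖ/ and /β/ are both voiced), so these forms are consistent with the same rule.
Since the segment that changes precedes the conditioning segment, the assimilation is regressive.

regressive voicing assimilation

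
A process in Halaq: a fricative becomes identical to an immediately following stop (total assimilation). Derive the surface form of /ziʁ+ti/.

/ʁ/ is the segment targeted by the rule; it sits immediately before /t/, so it assimilates completely and surfaces as [t].

[zitti]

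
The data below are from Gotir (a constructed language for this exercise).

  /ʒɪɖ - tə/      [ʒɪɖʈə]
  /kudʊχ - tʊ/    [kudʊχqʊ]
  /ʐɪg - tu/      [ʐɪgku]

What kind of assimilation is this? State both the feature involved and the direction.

progressive place assimilation

Underlying /t/ is realised as [ʈ] next to /ɖ/; /ɖ/ itself does not change.
/t/ is alveolar while /ɖ/ is retroflex; the output [ʈ] is retroflex, matching the trigger — so the feature that spreads is place.
Manner and voice are unchanged, so the assimilation is partial, not total.
The same holds elsewhere in the data: /t/ → [q] after /χ/ (alveolar → uvular, matching uvular); /t/ → [k] after /g/ (alveolar → velar, matching velar) — only place changes, and always toward the preceding segment.
Since the segment that changes follows the conditioning segment, the assimilation is progressive.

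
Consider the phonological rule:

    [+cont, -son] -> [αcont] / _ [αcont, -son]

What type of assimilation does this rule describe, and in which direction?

regressive manner assimilation

The rule copies [cont] (continuancy) from the environment onto the target fricatives; since [±cont] encodes the stop/fricative manner contrast, the assimilating dimension is manner.
Since the environment is written after the underscore, the trigger follows the target; the direction is regressive.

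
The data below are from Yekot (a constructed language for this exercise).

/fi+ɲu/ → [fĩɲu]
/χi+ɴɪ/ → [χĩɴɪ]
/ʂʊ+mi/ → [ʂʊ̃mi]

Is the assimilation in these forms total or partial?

The vowel /i/ surfaces as nasalised [ĩ] next to the following nasal /ɲ/ — it has acquired the [+nasal] feature of its neighbour.
The other forms show the same pattern: /i/ → [ĩ] before /ɴ/; /ʊ/ → [ʊ̃] before /m/ — each time a vowel is nasalised next to a following nasal.

partial assimilation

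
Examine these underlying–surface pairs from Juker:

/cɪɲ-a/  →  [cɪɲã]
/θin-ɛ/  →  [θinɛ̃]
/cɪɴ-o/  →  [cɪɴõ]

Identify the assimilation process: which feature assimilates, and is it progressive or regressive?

progressive nasality assimilation (vowel nasalisation)

The vowel /a/ surfaces as nasalised [ã] next to the preceding nasal /ɲ/ — it has acquired the [+nasal] feature of its neighbour.
The other forms show the same pattern: /ɛ/ → [ɛ̃] after /n/; /o/ → [õ] after /ɴ/ — each time a vowel is nasalised next to a preceding nasal.
Because the conditioning nasal is to the left of the vowel that changes, the process is progressive (perseverative).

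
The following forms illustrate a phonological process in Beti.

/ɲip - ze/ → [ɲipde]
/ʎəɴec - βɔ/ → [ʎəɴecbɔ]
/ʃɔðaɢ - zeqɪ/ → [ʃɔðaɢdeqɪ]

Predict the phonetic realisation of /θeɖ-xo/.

[θeɖko]

The data show progressive manner assimilation: /z/ → [d] after /p/; /β/ → [b] after /c/; /z/ → [d] after /ɢ/. In each pair only manner changes, matching the preceding consonant, while place and voice stay constant.
The rule targets /x/ (voiceless velar fricative), which sits after the trigger /ɖ/ (stop).
The voiceless velar stop is [k], so /x/ → [k].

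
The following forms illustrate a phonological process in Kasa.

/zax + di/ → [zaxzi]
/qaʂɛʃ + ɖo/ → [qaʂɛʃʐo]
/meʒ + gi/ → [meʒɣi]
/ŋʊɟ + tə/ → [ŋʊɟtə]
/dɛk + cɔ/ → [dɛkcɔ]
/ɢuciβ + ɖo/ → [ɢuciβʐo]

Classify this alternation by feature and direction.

progressive manner assimilation

The segment that alternates is /d/, which surfaces as [z] when adjacent to /x/.
/d/ is a stop while /x/ is a fricative; the output [z] is a fricative, matching the trigger — so the feature that spreads is manner.
Place and voice are unchanged, so the assimilation is partial, not total.
The other alternating forms pattern the same way: /ɖ/ → [ʐ] after /ʃ/ (stop → fricative, matching a fricative); /g/ → [ɣ] after /ʒ/ (stop → fricative, matching a fricative); /ɖ/ → [ʐ] after /β/ (stop → fricative, matching a fricative) — only manner changes, and always toward the preceding segment.
Nothing changes in [ŋʊɟtə], [dɛkcɔ]: there the adjacent consonants already agree in manner (/t/ and /ɟ/ are both stops; /c/ and /k/ are both stops), so these forms are consistent with the same rule.
The trigger is the preceding segment, so the direction is progressive (perseverative).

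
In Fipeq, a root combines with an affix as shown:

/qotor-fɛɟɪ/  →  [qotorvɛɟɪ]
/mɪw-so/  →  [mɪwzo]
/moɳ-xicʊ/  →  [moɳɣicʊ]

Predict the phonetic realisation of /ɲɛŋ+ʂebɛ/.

The data show progressive voicing assimilation: /f/ → [v] after /r/; /s/ → [z] after /w/; /x/ → [ɣ] after /ɳ/. In each pair only voicing changes, matching the preceding consonant, while place and manner stay constant.
/ʂ/ is a voiceless retroflex fricative. The preceding trigger /ŋ/ is voiced, so /ʂ/ must become voiced as well.
The voiced retroflex fricative is [ʐ], so /ʂ/ → [ʐ].

[ɲɛŋʐebɛ]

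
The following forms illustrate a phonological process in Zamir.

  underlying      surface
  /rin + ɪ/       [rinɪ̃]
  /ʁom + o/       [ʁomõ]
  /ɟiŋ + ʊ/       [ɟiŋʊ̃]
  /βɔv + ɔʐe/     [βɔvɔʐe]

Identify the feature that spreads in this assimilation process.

The vowel /ɪ/ surfaces as nasalised [ɪ̃] next to the preceding nasal /n/ — it has acquired the [+nasal] feature of its neighbour.
The other forms show the same pattern: /o/ → [õ] after /m/; /ʊ/ → [ʊ̃] after /ŋ/ — each time a vowel is nasalised next to a preceding nasal.
No change occurs in [βɔvɔʐe] because the vowel at the boundary is adjacent to an oral consonant, not a nasal (/ɔ/ next to /v/).

nasality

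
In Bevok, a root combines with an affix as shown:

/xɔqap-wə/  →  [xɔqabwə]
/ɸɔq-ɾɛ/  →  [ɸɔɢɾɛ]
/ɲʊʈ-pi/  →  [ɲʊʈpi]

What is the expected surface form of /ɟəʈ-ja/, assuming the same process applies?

[ɟəɖja]

The data show regressive voicing assimilation: /p/ → [b] before /w/; /q/ → [ɢ] before /ɾ/. In each pair only voicing changes, matching the following consonant, while place and manner stay constant.
Nothing changes in [ɲʊʈpi]: there the adjacent consonants already agree in voicing (/ʈ/ and /p/ are both voiceless), so this form is consistent with the same rule.
The rule targets /ʈ/ (voiceless retroflex stop), which sits before the trigger /j/ (voiced).
The voiced retroflex stop is [ɖ], so /ʈ/ → [ɖ].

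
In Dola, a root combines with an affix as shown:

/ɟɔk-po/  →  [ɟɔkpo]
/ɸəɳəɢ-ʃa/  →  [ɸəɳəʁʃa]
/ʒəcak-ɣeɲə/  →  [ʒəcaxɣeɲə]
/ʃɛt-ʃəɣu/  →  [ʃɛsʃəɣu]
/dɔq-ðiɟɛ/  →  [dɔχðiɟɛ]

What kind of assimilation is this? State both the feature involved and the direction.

regressive manner assimilation

Underlying /ɢ/ is realised as [ʁ] next to /ʃ/; /ʃ/ itself does not change.
The change stop → fricative matches the manner of the following /ʃ/, identifying this as manner assimilation.
Place and voice are unchanged, so the assimilation is partial, not total.
Checking the remaining alternations: /k/ → [x] before /ɣ/ (stop → fricative, matching a fricative); /t/ → [s] before /ʃ/ (stop → fricative, matching a fricative); /q/ → [χ] before /ð/ (stop → fricative, matching a fricative) — only manner changes, and always toward the following segment.
No alternation appears in [ɟɔkpo]: there the adjacent consonants already agree in manner (/k/ and /p/ are both stops), so this form is consistent with the same rule.
Since the segment that changes precedes the conditioning segment, the assimilation is regressive.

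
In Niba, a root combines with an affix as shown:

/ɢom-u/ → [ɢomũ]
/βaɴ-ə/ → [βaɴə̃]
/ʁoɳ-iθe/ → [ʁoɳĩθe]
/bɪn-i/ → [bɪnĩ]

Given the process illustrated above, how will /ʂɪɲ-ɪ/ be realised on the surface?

[ʂɪɲɪ̃]

The data show progressive nasality assimilation (vowel nasalisation): /u/ → [ũ] after /m/; /ə/ → [ə̃] after /ɴ/; /i/ → [ĩ] after /ɳ/; /i/ → [ĩ] after /n/ — a vowel is nasalised by an immediately preceding nasal consonant.
/ɪ/ sits next to the nasal /ɲ/ and is therefore nasalised to [ɪ̃].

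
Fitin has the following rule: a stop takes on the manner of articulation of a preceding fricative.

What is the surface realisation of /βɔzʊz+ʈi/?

The rule targets /ʈ/ (voiceless retroflex stop), which sits after the trigger /z/ (fricative).
The voiceless retroflex fricative is [ʂ], so /ʈ/ → [ʂ].

[βɔzʊzʂi]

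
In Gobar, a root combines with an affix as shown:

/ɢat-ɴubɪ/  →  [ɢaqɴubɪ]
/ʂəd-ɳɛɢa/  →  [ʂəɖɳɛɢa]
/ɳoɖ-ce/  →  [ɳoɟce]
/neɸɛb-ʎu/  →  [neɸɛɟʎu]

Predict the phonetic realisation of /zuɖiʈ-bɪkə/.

The data show regressive place assimilation: /t/ → [q] before /ɴ/; /d/ → [ɖ] before /ɳ/; /ɖ/ → [ɟ] before /c/; /b/ → [ɟ] before /ʎ/. In each pair only place changes, matching the following consonant, while manner and voice stay constant.
The rule targets /ʈ/ (voiceless retroflex stop), which sits before the trigger /b/ (bilabial).
The voiceless bilabial stop is [p], so /ʈ/ → [p].

[zuɖipbɪkə]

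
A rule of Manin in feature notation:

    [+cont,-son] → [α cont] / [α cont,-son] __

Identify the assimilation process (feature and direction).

The rule copies [cont] (continuancy) from the environment onto the target fricatives; since [±cont] encodes the stop/fricative manner contrast, the assimilating dimension is manner.
Since the environment is written before the underscore, the trigger precedes the target; the direction is progressive.

progressive manner assimilation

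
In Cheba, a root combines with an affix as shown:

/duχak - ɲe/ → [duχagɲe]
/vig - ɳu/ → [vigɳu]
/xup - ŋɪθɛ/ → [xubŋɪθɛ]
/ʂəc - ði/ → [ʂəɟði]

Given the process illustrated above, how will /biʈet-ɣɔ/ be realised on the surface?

[biʈedɣɔ]

The data show regressive voicing assimilation: /k/ → [g] before /ɲ/; /p/ → [b] before /ŋ/; /c/ → [ɟ] before /ð/. In each pair only voicing changes, matching the following consonant, while place and manner stay constant.
No alternation appears in [vigɳu]: there the adjacent consonants already agree in voicing (/g/ and /ɳ/ are both voiced), so this form is consistent with the same rule.
/t/ is a voiceless alveolar stop. The following trigger /ɣ/ is voiced, so /t/ must become voiced as well.
A voiced alveolar stop is [d], so the surface segment is [d].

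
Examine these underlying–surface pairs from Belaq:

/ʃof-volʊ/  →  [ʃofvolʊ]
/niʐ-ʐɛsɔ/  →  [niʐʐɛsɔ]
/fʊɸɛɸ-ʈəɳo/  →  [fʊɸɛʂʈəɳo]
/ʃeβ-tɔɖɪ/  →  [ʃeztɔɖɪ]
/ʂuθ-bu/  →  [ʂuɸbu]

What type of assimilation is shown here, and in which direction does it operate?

The segment that alternates is /ɸ/, which surfaces as [ʂ] when adjacent to /ʈ/.
/ɸ/ is bilabial while /ʈ/ is retroflex; the output [ʂ] is retroflex, matching the trigger — so the feature that spreads is place.
Manner and voice are unchanged, so the assimilation is partial, not total.
The other alternating forms pattern the same way: /β/ → [z] before /t/ (bilabial → alveolar, matching alveolar); /θ/ → [ɸ] before /b/ (dental → bilabial, matching bilabial) — only place changes, and always toward the following segment.
Nothing changes in [ʃofvolʊ], [niʐʐɛsɔ]: there the adjacent consonants already agree in place (/f/ and /v/ are both labiodental; /ʐ/ and /ʐ/ are both retroflex), so these forms are consistent with the same rule.
The trigger is the following segment, so the direction is regressive (anticipatory).

regressive place assimilation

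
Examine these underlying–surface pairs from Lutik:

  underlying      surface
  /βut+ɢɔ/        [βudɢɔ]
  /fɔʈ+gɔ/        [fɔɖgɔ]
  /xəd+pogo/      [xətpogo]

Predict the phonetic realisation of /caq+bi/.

The data show regressive voicing assimilation: /t/ → [d] before /ɢ/; /ʈ/ → [ɖ] before /g/; /d/ → [t] before /p/. In each pair only voicing changes, matching the following consonant, while place and manner stay constant.
/q/ is a voiceless uvular stop. The following trigger /b/ is voiced, so /q/ must become voiced as well.
A voiced uvular stop is [ɢ], so the surface segment is [ɢ].

[caɢbi]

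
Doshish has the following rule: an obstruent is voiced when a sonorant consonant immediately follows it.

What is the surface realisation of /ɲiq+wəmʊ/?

The rule targets /q/ (voiceless uvular stop), which sits before the trigger /w/ (voiced).
A voiced uvular stop is [ɢ], so the surface segment is [ɢ].

[ɲiɢwəmʊ]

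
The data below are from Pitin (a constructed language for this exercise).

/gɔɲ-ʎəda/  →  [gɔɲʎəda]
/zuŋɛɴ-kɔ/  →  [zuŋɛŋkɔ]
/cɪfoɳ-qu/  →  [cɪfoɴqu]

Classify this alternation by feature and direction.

Comparing underlying and surface forms, /ɴ/ → [ŋ] is the alternation; the neighbouring /k/ is constant.
The change uvular → velar matches the place of the following /k/, identifying this as place assimilation.
Manner and voice are unchanged, so the assimilation is partial, not total.
Checking the remaining alternation: /ɳ/ → [ɴ] before /q/ (retroflex → uvular, matching uvular) — only place changes, and always toward the following segment.
No alternation appears in [gɔɲʎəda]: there the adjacent consonants already agree in place (/ɲ/ and /ʎ/ are both palatal), so this form is consistent with the same rule.
Since the segment that changes precedes the conditioning segment, the assimilation is regressive.

regressive place assimilation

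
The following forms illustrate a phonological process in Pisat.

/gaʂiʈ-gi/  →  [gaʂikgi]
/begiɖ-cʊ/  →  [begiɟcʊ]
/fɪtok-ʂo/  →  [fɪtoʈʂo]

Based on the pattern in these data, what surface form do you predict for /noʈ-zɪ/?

The data show regressive place assimilation: /ʈ/ → [k] before /g/; /ɖ/ → [ɟ] before /c/; /k/ → [ʈ] before /ʂ/. In each pair only place changes, matching the following consonant, while manner and voice stay constant.
/ʈ/ is a voiceless retroflex stop. The following trigger /z/ is alveolar, so /ʈ/ must become alveolar as well.
A voiceless alveolar stop is [t], so the surface segment is [t].

[notzɪ]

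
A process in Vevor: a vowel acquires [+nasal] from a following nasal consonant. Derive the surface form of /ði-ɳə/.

/i/ sits next to the nasal /ɳ/ and is therefore nasalised to [ĩ].

[ðĩɳə]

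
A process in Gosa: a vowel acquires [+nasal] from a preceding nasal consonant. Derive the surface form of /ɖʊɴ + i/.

The vowel /i/ is adjacent to the preceding nasal /ɴ/, so it acquires [+nasal] and surfaces as [ĩ].

[ɖʊɴĩ]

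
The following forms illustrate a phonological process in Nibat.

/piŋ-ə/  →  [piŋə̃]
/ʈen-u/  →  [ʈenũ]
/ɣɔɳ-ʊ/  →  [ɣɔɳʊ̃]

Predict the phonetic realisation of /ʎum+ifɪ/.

The data show progressive nasality assimilation (vowel nasalisation): /ə/ → [ə̃] after /ŋ/; /u/ → [ũ] after /n/; /ʊ/ → [ʊ̃] after /ɳ/ — a vowel is nasalised by an immediately preceding nasal consonant.
/i/ sits next to the nasal /m/ and is therefore nasalised to [ĩ].

[ʎumĩfɪ]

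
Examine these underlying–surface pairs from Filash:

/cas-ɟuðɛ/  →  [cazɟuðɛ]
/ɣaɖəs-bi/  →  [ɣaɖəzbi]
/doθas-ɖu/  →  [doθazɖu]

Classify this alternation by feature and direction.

regressive voicing assimilation

Comparing underlying and surface forms, /s/ → [z] is the alternation; the neighbouring /ɟ/ is constant.
The change voiceless → voiced matches the voicing of the following /ɟ/, identifying this as voicing assimilation.
Place and manner are unchanged, so the assimilation is partial, not total.
Checking the remaining alternations: /s/ → [z] before /b/ (voiceless → voiced, matching voiced); /s/ → [z] before /ɖ/ (voiceless → voiced, matching voiced) — only voicing changes, and always toward the following segment.
The trigger is the following segment, so the direction is regressive (anticipatory).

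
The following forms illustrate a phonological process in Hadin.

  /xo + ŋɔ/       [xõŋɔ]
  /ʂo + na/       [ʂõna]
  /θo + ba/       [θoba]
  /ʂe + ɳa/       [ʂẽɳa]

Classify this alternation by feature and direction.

The vowel /o/ surfaces as nasalised [õ] next to the following nasal /ŋ/ — it has acquired the [+nasal] feature of its neighbour.
The other forms show the same pattern: /o/ → [õ] before /n/; /e/ → [ẽ] before /ɳ/ — each time a vowel is nasalised next to a following nasal.
No change occurs in [θoba] because the vowel at the boundary is adjacent to an oral consonant, not a nasal (/o/ next to /b/).
Because the conditioning nasal is to the right of the vowel that changes, the process is regressive (anticipatory).

regressive nasality assimilation (vowel nasalisation)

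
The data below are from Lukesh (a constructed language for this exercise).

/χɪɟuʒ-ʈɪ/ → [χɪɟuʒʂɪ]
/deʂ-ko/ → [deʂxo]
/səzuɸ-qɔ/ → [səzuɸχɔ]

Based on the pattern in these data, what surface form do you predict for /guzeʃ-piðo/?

[guzeʃɸiðo]

The data show progressive manner assimilation: /ʈ/ → [ʂ] after /ʒ/; /k/ → [x] after /ʂ/; /q/ → [χ] after /ɸ/. In each pair only manner changes, matching the preceding consonant, while place and voice stay constant.
The rule targets /p/ (voiceless bilabial stop), which sits after the trigger /ʃ/ (fricative).
A voiceless bilabial fricative is [ɸ], so the surface segment is [ɸ].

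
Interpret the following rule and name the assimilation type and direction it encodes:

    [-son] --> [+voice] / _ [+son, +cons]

regressive voicing assimilation

The target ([-son], obstruents) acquires [+voice] next to a sonorant consonant ([+son, +cons]) — it takes on the voicing of its neighbour, so the feature that spreads is voicing.
The conditioning segment sits to the right of the focus bar, meaning the trigger follows the segment that changes — regressive assimilation.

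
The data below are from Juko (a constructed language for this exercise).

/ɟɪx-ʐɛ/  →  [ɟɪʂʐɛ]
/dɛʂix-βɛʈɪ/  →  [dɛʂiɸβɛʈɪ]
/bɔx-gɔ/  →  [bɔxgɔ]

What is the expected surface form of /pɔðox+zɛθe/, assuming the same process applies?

[pɔðoszɛθe]

The data show regressive place assimilation: /x/ → [ʂ] before /ʐ/; /x/ → [ɸ] before /β/. In each pair only place changes, matching the following consonant, while manner and voice stay constant.
Nothing changes in [bɔxgɔ]: there the adjacent consonants already agree in place (/x/ and /g/ are both velar), so this form is consistent with the same rule.
/x/ is a voiceless velar fricative. The following trigger /z/ is alveolar, so /x/ must become alveolar as well.
A voiceless alveolar fricative is [s], so the surface segment is [s].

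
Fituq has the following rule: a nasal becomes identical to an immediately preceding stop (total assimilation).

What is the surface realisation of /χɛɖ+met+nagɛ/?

[χɛɖɖettagɛ]

/m/ is the segment targeted by the rule; it sits immediately after /ɖ/, so it assimilates completely and surfaces as [ɖ].
The same rule applies at the second boundary: /n/ → [t] next to /t/.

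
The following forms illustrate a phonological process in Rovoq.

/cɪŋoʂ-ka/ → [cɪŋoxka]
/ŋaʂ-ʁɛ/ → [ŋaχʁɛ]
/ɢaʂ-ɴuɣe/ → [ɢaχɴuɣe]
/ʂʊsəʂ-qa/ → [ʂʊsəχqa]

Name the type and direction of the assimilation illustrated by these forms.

Comparing underlying and surface forms, /ʂ/ → [x] is the alternation; the neighbouring /k/ is constant.
/ʂ/ is retroflex while /k/ is velar; the output [x] is velar, matching the trigger — so the feature that spreads is place.
Manner and voice are unchanged, so the assimilation is partial, not total.
The other alternating forms pattern the same way: /ʂ/ → [χ] before /ʁ/ (retroflex → uvular, matching uvular); /ʂ/ → [χ] before /ɴ/ (retroflex → uvular, matching uvular); /ʂ/ → [χ] before /q/ (retroflex → uvular, matching uvular) — only place changes, and always toward the following segment.
Since the segment that changes precedes the conditioning segment, the assimilation is regressive.

regressive place assimilation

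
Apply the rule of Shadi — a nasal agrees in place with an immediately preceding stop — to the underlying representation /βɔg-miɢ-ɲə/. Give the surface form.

The rule targets /m/ (voiced bilabial nasal), which sits after the trigger /g/ (velar).
The voiced velar nasal is [ŋ], so /m/ → [ŋ].
The same rule applies at the second boundary: /ɲ/ → [ɴ] next to /ɢ/.

[βɔgŋiɢɴə]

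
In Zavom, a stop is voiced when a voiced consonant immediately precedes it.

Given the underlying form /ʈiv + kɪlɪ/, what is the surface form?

[ʈivgɪlɪ]

The rule targets /k/ (voiceless velar stop), which sits after the trigger /v/ (voiced).
A voiced velar stop is [g], so the surface segment is [g].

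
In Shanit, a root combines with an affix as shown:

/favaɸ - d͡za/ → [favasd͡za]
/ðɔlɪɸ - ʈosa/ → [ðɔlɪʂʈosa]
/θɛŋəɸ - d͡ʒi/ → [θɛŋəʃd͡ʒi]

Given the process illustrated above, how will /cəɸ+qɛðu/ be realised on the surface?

The data show regressive place assimilation: /ɸ/ → [s] before /d͡z/; /ɸ/ → [ʂ] before /ʈ/; /ɸ/ → [ʃ] before /d͡ʒ/. In each pair only place changes, matching the following consonant, while manner and voice stay constant.
The rule targets /ɸ/ (voiceless bilabial fricative), which sits before the trigger /q/ (uvular).
The voiceless uvular fricative is [χ], so /ɸ/ → [χ].

[cəχqɛðu]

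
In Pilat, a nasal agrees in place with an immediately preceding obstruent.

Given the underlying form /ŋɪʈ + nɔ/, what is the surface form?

[ŋɪʈɳɔ]

The rule targets /n/ (voiced alveolar nasal), which sits after the trigger /ʈ/ (retroflex).
A voiced retroflex nasal is [ɳ], so the surface segment is [ɳ].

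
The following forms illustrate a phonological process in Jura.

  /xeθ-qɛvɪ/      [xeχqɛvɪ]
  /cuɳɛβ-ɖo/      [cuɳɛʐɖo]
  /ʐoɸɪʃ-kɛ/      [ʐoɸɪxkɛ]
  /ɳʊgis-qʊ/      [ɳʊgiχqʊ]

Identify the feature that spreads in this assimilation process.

The segment that alternates is /θ/, which surfaces as [χ] when adjacent to /q/.
/θ/ is dental while /q/ is uvular; the output [χ] is uvular, matching the trigger — so the feature that spreads is place.
Checking the remaining alternations: /β/ → [ʐ] before /ɖ/ (bilabial → retroflex, matching retroflex); /ʃ/ → [x] before /k/ (postalveolar → velar, matching velar); /s/ → [χ] before /q/ (alveolar → uvular, matching uvular) — only place changes, and always toward the following segment.

place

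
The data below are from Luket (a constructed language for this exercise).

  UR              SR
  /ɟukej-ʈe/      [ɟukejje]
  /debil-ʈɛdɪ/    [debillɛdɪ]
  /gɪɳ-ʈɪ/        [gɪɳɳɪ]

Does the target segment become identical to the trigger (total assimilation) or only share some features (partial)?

The segment that alternates is /ʈ/, which surfaces as [j] when adjacent to /j/.
The output [j] is identical to the trigger /j/ — every feature (place, manner, voicing) has been copied — so this is total assimilation.
The other forms behave the same way: /ʈ/ → [l] after /l/; /ʈ/ → [ɳ] after /ɳ/ — in each case the output is a copy of the preceding consonant.

total assimilation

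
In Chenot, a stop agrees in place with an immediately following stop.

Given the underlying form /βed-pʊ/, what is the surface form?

[βebpʊ]

/d/ is a voiced alveolar stop. The following trigger /p/ is bilabial, so /d/ must become bilabial as well.
The voiced bilabial stop is [b], so /d/ → [b].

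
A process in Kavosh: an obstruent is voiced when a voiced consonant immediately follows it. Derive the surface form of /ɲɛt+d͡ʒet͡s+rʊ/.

[ɲɛdd͡ʒed͡zrʊ]

/t/ is a voiceless alveolar stop. The following trigger /d͡ʒ/ is voiced, so /t/ must become voiced as well.
Changing only its voicing to voiced gives [d] — the voiced alveolar stop.
At the second juncture, /t͡s/ likewise becomes [d͡z] adjacent to /r/.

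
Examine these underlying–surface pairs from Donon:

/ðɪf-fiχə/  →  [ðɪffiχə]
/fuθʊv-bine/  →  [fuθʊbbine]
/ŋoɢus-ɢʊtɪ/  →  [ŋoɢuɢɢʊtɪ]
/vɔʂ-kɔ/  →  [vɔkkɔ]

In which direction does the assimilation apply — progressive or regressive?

Comparing underlying and surface forms, /v/ → [b] is the alternation; the neighbouring /b/ is constant.
The output [b] is identical to the trigger /b/ — every feature (place, manner, voicing) has been copied — so this is total assimilation.
The remaining alternations confirm this: /s/ → [ɢ] before /ɢ/; /ʂ/ → [k] before /k/ — in each case the output is a copy of the following consonant.
In [ðɪffiχə] the two consonants at the boundary are already identical (/f/ + /f/), so the rule applies vacuously and nothing changes.
Since the segment that changes precedes the conditioning segment, the assimilation is regressive.

regressive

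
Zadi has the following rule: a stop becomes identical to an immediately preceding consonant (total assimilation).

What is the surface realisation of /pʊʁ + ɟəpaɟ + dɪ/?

[pʊʁʁəpaɟɟɪ]

/ɟ/ is the segment targeted by the rule; it sits immediately after /ʁ/, so it assimilates completely and surfaces as [ʁ].
The same rule applies at the second boundary: /d/ → [ɟ] next to /ɟ/.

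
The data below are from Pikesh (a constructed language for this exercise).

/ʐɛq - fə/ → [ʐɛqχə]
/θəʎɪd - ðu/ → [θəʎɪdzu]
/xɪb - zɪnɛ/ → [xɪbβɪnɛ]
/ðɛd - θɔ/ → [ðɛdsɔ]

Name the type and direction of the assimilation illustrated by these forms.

progressive place assimilation

The segment that alternates is /f/, which surfaces as [χ] when adjacent to /q/.
The change labiodental → uvular matches the place of the preceding /q/, identifying this as place assimilation.
Manner and voice are unchanged, so the assimilation is partial, not total.
Checking the remaining alternations: /ð/ → [z] after /d/ (dental → alveolar, matching alveolar); /z/ → [β] after /b/ (alveolar → bilabial, matching bilabial); /θ/ → [s] after /d/ (dental → alveolar, matching alveolar) — only place changes, and always toward the preceding segment.
Since the segment that changes follows the conditioning segment, the assimilation is progressive.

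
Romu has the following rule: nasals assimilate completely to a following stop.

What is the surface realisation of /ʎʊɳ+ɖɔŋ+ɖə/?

/ɳ/ is the segment targeted by the rule; it sits immediately before /ɖ/, so it assimilates completely and surfaces as [ɖ].
At the second juncture, /ŋ/ likewise becomes [ɖ] adjacent to /ɖ/.

[ʎʊɖɖɔɖɖə]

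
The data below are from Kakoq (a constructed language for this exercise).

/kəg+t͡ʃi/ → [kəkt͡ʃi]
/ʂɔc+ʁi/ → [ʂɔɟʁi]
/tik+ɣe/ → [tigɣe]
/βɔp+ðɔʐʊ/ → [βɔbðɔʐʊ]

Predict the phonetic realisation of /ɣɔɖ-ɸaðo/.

[ɣɔʈɸaðo]

The data show regressive voicing assimilation: /g/ → [k] before /t͡ʃ/; /c/ → [ɟ] before /ʁ/; /k/ → [g] before /ɣ/; /p/ → [b] before /ð/. In each pair only voicing changes, matching the following consonant, while place and manner stay constant.
/ɖ/ is a voiced retroflex stop. The following trigger /ɸ/ is voiceless, so /ɖ/ must become voiceless as well.
A voiceless retroflex stop is [ʈ], so the surface segment is [ʈ].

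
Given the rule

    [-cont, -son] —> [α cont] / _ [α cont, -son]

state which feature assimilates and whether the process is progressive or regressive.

regressive manner assimilation

The rule copies [cont] (continuancy) from the environment onto the target stops; since [±cont] encodes the stop/fricative manner contrast, the assimilating dimension is manner.
Since the environment is written after the underscore, the trigger follows the target; the direction is regressive.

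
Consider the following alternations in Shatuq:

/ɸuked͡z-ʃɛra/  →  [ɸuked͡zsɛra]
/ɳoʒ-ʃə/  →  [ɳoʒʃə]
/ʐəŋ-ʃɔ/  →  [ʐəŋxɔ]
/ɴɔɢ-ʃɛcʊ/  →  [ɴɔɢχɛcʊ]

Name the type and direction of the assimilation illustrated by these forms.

progressive place assimilation

Underlying /ʃ/ is realised as [s] next to /d͡z/; /d͡z/ itself does not change.
The change postalveolar → alveolar matches the place of the preceding /d͡z/, identifying this as place assimilation.
Manner and voice are unchanged, so the assimilation is partial, not total.
Checking the remaining alternations: /ʃ/ → [x] after /ŋ/ (postalveolar → velar, matching velar); /ʃ/ → [χ] after /ɢ/ (postalveolar → uvular, matching uvular) — only place changes, and always toward the preceding segment.
No alternation appears in [ɳoʒʃə]: there the adjacent consonants already agree in place (/ʃ/ and /ʒ/ are both postalveolar), so this form is consistent with the same rule.
The trigger is the preceding segment, so the direction is progressive (perseverative).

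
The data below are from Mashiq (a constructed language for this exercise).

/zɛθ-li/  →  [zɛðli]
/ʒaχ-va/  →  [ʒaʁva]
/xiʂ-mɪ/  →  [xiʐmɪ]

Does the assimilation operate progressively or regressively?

Comparing underlying and surface forms, /θ/ → [ð] is the alternation; the neighbouring /l/ is constant.
The change voiceless → voiced matches the voicing of the following /l/, identifying this as voicing assimilation.
Checking the remaining alternations: /χ/ → [ʁ] before /v/ (voiceless → voiced, matching voiced); /ʂ/ → [ʐ] before /m/ (voiceless → voiced, matching voiced) — only voicing changes, and always toward the following segment.
Since the segment that changes precedes the conditioning segment, the assimilation is regressive.

regressive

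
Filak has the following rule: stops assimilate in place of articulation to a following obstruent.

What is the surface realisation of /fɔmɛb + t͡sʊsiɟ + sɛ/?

[fɔmɛdt͡sʊsidsɛ]

The rule targets /b/ (voiced bilabial stop), which sits before the trigger /t͡s/ (alveolar).
A voiced alveolar stop is [d], so the surface segment is [d].
The same rule applies at the second boundary: /ɟ/ → [d] next to /s/.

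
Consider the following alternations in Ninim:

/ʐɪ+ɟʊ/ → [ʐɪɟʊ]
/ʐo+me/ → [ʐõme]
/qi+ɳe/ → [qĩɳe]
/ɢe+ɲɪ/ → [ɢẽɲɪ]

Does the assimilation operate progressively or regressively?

regressive

The vowel /o/ surfaces as nasalised [õ] next to the following nasal /m/ — it has acquired the [+nasal] feature of its neighbour.
Likewise in the remaining data: /i/ → [ĩ] before /ɳ/; /e/ → [ẽ] before /ɲ/ — each time a vowel is nasalised next to a following nasal.
No change occurs in [ʐɪɟʊ] because the vowel at the boundary is adjacent to an oral consonant, not a nasal (/ɪ/ next to /ɟ/).
Because the conditioning nasal is to the right of the vowel that changes, the process is regressive (anticipatory).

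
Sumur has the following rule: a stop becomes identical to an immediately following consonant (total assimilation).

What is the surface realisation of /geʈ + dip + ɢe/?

/ʈ/ is the segment targeted by the rule; it sits immediately before /d/, so it assimilates completely and surfaces as [d].
At the second juncture, /p/ likewise becomes [ɢ] adjacent to /ɢ/.

[geddiɢɢe]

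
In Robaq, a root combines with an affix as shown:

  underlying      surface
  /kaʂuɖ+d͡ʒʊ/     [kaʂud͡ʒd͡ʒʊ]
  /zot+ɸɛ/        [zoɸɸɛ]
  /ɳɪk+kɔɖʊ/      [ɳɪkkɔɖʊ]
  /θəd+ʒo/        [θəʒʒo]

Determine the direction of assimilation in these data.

Comparing underlying and surface forms, /ɖ/ → [d͡ʒ] is the alternation; the neighbouring /d͡ʒ/ is constant.
The output [d͡ʒ] is identical to the trigger /d͡ʒ/ — every feature (place, manner, voicing) has been copied — so this is total assimilation.
The remaining alternations confirm this: /t/ → [ɸ] before /ɸ/; /d/ → [ʒ] before /ʒ/ — in each case the output is a copy of the following consonant.
In [ɳɪkkɔɖʊ] the two consonants at the boundary are already identical (/k/ + /k/), so the rule applies vacuously and nothing changes.
Since the segment that changes precedes the conditioning segment, the assimilation is regressive.

regressive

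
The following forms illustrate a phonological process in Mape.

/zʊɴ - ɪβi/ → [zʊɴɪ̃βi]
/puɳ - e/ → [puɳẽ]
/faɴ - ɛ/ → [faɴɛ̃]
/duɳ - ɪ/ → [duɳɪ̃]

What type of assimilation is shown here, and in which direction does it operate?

progressive nasality assimilation (vowel nasalisation)

The vowel /ɪ/ surfaces as nasalised [ɪ̃] next to the preceding nasal /ɴ/ — it has acquired the [+nasal] feature of its neighbour.
The other forms show the same pattern: /e/ → [ẽ] after /ɳ/; /ɛ/ → [ɛ̃] after /ɴ/; /ɪ/ → [ɪ̃] after /ɳ/ — each time a vowel is nasalised next to a preceding nasal.
Because the conditioning nasal is to the left of the vowel that changes, the process is progressive (perseverative).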